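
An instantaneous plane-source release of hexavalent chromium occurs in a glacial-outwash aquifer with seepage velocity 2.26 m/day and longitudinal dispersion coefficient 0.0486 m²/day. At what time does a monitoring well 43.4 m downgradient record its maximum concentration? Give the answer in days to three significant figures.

For the 1D instantaneous-source solution, setting ∂C/∂t = 0 at fixed x gives v²t² + 2Dt − x² = 0, so t = (√(D² + v²x²) − D)/v².
√(D² + v²x²) = √(0.0486² + 2.26² × 43.4²) = 98.08; v² = 5.1076.
t = (98.08 − 0.0486)/5.1076 = 19.2 days (vs. the pure-advection estimate x/v = 19.2 d).

19.2 days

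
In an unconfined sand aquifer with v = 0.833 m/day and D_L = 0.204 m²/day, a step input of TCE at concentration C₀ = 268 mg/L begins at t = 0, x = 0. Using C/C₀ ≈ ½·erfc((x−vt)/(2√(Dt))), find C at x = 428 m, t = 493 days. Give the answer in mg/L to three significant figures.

29.7 mg/L

For a continuous step input, C/C₀ ≈ ½·erfc((x−vt)/(2√(Dt))).
vt = 0.833 × 493 = 410.669 m and 2√(Dt) = 2√(0.204 × 493) = 20.06 m.
Argument (x−vt)/(2√(Dt)) = (428 − 410.669)/20.06 = 0.8640; ½·erfc(0.8640) = 0.1109.
C = 268 × 0.1109 = 29.7 mg/L.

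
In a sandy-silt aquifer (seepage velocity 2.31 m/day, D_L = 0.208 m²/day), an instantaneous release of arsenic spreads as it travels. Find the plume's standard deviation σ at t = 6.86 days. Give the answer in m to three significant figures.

1.69 m

Dispersive spreading gives a Gaussian with σ² = 2Dt; advection only shifts the center.
σ = √(2 × 0.208 × 6.86) = 1.69 m.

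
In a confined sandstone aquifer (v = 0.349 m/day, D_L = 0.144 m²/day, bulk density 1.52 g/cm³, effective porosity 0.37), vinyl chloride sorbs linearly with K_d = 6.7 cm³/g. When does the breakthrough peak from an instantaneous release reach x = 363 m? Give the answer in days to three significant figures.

29600 days

Retardation factor R = 1 + ρ_b·K_d/n = 1 + 1.52 × 6.7/0.37 = 28.52.
Sorption retards both mechanisms: v_R = v/R = 0.01224 m/day, D_R = D/R = 0.005049 m²/day.
Peak time from v_R²t² + 2D_R t − x² = 0: t = (√(D_R² + v_R²x²) − D_R)/v_R².
√(D_R² + v_R²x²) = √(0.005049² + 0.01224² × 363²) = 4.443; v_R² = 0.0001498.
t = (4.443 − 0.005049)/0.0001498 = 29600 days.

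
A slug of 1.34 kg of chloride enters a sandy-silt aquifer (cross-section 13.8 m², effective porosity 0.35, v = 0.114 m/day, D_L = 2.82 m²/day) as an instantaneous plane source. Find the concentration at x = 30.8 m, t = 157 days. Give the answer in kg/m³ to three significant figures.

0.00339 kg/m³

For an instantaneous plane source, C(x,t) = M/(n_e·A·√(4πDt)) · exp(−(x−vt)²/(4Dt)), with n_e·A the pore (flow) area.
Plume center vt = 0.114 × 157 = 17.898 m, so the well at 30.8 m is 12.902 m downgradient of the peak.
√(4πDt) = 74.59 m, giving peak height M/(n_e·A·√(4πDt)) = 1.34/(0.35 × 13.8 × 74.59) = 0.003719 kg/m³.
(x−vt)²/(4Dt) = (12.902)²/(4 × 2.82 × 157) = 0.09400; exp(−0.09400) = 0.9103.
C = 0.003719 × 0.9103 = 0.00339 kg/m³.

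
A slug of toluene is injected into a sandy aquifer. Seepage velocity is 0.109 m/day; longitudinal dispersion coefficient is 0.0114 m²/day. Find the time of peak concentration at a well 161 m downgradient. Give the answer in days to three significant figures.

For the 1D instantaneous-source solution, setting ∂C/∂t = 0 at fixed x gives v²t² + 2Dt − x² = 0, so t = (√(D² + v²x²) − D)/v².
√(D² + v²x²) = √(0.0114² + 0.109² × 161²) = 17.55; v² = 0.011881.
t = (17.55 − 0.0114)/0.011881 = 1480 days (vs. the pure-advection estimate x/v = 1480 d).

1480 days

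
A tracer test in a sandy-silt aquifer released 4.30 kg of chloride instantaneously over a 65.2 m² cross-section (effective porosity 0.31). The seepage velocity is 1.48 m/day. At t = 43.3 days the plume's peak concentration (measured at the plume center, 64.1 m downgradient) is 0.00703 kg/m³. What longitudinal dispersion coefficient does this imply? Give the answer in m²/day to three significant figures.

1.68 m²/day

At the plume center C_max = M/(n_e·A·√(4πDt)), so D = M²/(4πt·(n_e·A·C_max)²).
n_e·A·C_max = 0.31 × 65.2 × 0.00703 = 0.1421 kg/m.
D = 4.30²/(4π × 43.3 × 0.1421²) = 1.68 m²/day.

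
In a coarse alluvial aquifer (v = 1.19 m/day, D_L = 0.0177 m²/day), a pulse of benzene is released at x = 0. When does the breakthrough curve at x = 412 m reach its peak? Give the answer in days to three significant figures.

For the 1D instantaneous-source solution, setting ∂C/∂t = 0 at fixed x gives v²t² + 2Dt − x² = 0, so t = (√(D² + v²x²) − D)/v².
√(D² + v²x²) = √(0.0177² + 1.19² × 412²) = 490.3; v² = 1.4161.
t = (490.3 − 0.0177)/1.4161 = 346 days (vs. the pure-advection estimate x/v = 346 d).

346 days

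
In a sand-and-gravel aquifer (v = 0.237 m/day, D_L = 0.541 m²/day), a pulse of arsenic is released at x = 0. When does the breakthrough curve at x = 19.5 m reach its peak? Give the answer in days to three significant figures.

For the 1D instantaneous-source solution, setting ∂C/∂t = 0 at fixed x gives v²t² + 2Dt − x² = 0, so t = (√(D² + v²x²) − D)/v².
√(D² + v²x²) = √(0.541² + 0.237² × 19.5²) = 4.653; v² = 0.056169.
t = (4.653 − 0.541)/0.056169 = 73.2 days (vs. the pure-advection estimate x/v = 82.3 d).

73.2 days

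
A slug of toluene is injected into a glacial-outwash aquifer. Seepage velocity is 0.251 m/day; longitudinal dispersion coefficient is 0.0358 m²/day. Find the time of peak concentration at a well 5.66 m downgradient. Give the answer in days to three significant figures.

22.0 days

For the 1D instantaneous-source solution, setting ∂C/∂t = 0 at fixed x gives v²t² + 2Dt − x² = 0, so t = (√(D² + v²x²) − D)/v².
√(D² + v²x²) = √(0.0358² + 0.251² × 5.66²) = 1.421; v² = 0.063001.
t = (1.421 − 0.0358)/0.063001 = 22.0 days (vs. the pure-advection estimate x/v = 22.5 d).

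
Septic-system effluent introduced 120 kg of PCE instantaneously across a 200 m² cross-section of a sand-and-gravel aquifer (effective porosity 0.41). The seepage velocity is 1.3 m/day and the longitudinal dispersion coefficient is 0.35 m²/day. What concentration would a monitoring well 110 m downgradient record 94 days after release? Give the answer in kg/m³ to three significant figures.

0.0232 kg/m³

For an instantaneous plane source, C(x,t) = M/(n_e·A·√(4πDt)) · exp(−(x−vt)²/(4Dt)), with n_e·A the pore (flow) area.
Plume center vt = 1.3 × 94 = 122.2 m, so the well at 110 m is 12.2 m upgradient of the peak.
√(4πDt) = 20.33 m, giving peak height M/(n_e·A·√(4πDt)) = 120/(0.41 × 200 × 20.33) = 0.07198 kg/m³.
(x−vt)²/(4Dt) = (-12.2)²/(4 × 0.35 × 94) = 1.131; exp(−1.131) = 0.3227.
C = 0.07198 × 0.3227 = 0.0232 kg/m³.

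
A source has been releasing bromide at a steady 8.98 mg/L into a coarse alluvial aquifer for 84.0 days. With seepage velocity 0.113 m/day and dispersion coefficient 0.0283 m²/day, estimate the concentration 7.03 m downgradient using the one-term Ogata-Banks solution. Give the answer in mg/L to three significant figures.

7.82 mg/L

For a continuous step input, C/C₀ ≈ ½·erfc((x−vt)/(2√(Dt))).
vt = 0.113 × 84.0 = 9.492 m and 2√(Dt) = 2√(0.0283 × 84.0) = 3.084 m.
Argument (x−vt)/(2√(Dt)) = (7.03 − 9.492)/3.084 = -0.7983; ½·erfc(-0.7983) = 0.8705.
C = 8.98 × 0.8705 = 7.82 mg/L.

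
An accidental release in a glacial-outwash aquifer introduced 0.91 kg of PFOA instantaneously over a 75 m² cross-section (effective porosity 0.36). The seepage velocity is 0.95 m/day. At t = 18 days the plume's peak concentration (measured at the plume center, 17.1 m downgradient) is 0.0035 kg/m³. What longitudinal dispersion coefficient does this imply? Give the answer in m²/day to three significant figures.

0.410 m²/day

At the plume center C_max = M/(n_e·A·√(4πDt)), so D = M²/(4πt·(n_e·A·C_max)²).
n_e·A·C_max = 0.36 × 75 × 0.0035 = 0.09450 kg/m.
D = 0.91²/(4π × 18 × 0.09450²) = 0.410 m²/day.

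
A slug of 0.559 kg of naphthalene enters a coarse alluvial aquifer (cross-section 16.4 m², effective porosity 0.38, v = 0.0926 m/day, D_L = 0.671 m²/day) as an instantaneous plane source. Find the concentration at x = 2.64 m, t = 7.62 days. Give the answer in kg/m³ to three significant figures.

0.00932 kg/m³

For an instantaneous plane source, C(x,t) = M/(n_e·A·√(4πDt)) · exp(−(x−vt)²/(4Dt)), with n_e·A the pore (flow) area.
Plume center vt = 0.0926 × 7.62 = 0.705612 m, so the well at 2.64 m is 1.934388 m downgradient of the peak.
√(4πDt) = 8.016 m, giving peak height M/(n_e·A·√(4πDt)) = 0.559/(0.38 × 16.4 × 8.016) = 0.01119 kg/m³.
(x−vt)²/(4Dt) = (1.934388)²/(4 × 0.671 × 7.62) = 0.1830; exp(−0.1830) = 0.8328.
C = 0.01119 × 0.8328 = 0.00932 kg/m³.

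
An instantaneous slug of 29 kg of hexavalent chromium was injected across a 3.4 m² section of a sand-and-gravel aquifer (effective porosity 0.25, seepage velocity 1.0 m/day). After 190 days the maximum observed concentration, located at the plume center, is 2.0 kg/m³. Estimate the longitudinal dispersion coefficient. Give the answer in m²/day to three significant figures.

At the plume center C_max = M/(n_e·A·√(4πDt)), so D = M²/(4πt·(n_e·A·C_max)²).
n_e·A·C_max = 0.25 × 3.4 × 2.0 = 1.700 kg/m.
D = 29²/(4π × 190 × 1.700²) = 0.122 m²/day.

0.122 m²/day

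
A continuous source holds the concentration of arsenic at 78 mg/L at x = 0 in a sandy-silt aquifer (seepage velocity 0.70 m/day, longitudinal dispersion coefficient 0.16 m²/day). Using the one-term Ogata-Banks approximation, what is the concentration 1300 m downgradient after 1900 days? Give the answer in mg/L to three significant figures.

69.3 mg/L

For a continuous step input, C/C₀ ≈ ½·erfc((x−vt)/(2√(Dt))).
vt = 0.70 × 1900 = 1330 m and 2√(Dt) = 2√(0.16 × 1900) = 34.87 m.
Argument (x−vt)/(2√(Dt)) = (1300 − 1330)/34.87 = -0.8603; ½·erfc(-0.8603) = 0.8881.
C = 78 × 0.8881 = 69.3 mg/L.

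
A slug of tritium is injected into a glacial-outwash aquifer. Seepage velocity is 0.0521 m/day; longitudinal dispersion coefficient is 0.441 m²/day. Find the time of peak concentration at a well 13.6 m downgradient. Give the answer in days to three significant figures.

For the 1D instantaneous-source solution, setting ∂C/∂t = 0 at fixed x gives v²t² + 2Dt − x² = 0, so t = (√(D² + v²x²) − D)/v².
√(D² + v²x²) = √(0.441² + 0.0521² × 13.6²) = 0.8346; v² = 0.00271441.
t = (0.8346 − 0.441)/0.00271441 = 145 days (vs. the pure-advection estimate x/v = 261 d).

145 days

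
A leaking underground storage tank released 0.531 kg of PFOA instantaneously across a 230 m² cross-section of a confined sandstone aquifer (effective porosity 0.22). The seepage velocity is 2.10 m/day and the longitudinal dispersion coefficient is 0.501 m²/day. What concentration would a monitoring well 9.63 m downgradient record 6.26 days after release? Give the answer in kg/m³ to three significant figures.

0.000624 kg/m³

For an instantaneous plane source, C(x,t) = M/(n_e·A·√(4πDt)) · exp(−(x−vt)²/(4Dt)), with n_e·A the pore (flow) area.
Plume center vt = 2.10 × 6.26 = 13.146 m, so the well at 9.63 m is 3.516 m upgradient of the peak.
√(4πDt) = 6.278 m, giving peak height M/(n_e·A·√(4πDt)) = 0.531/(0.22 × 230 × 6.278) = 0.001672 kg/m³.
(x−vt)²/(4Dt) = (-3.516)²/(4 × 0.501 × 6.26) = 0.9854; exp(−0.9854) = 0.3733.
C = 0.001672 × 0.3733 = 0.000624 kg/m³.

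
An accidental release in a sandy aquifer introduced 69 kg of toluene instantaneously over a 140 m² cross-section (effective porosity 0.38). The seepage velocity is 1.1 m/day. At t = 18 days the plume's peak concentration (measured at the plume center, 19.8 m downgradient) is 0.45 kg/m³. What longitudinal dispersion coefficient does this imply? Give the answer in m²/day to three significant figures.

At the plume center C_max = M/(n_e·A·√(4πDt)), so D = M²/(4πt·(n_e·A·C_max)²).
n_e·A·C_max = 0.38 × 140 × 0.45 = 23.94 kg/m.
D = 69²/(4π × 18 × 23.94²) = 0.0367 m²/day.

0.0367 m²/day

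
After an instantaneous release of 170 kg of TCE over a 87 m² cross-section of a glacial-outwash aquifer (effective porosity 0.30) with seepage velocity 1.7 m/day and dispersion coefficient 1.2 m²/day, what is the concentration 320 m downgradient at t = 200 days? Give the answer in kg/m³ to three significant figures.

For an instantaneous plane source, C(x,t) = M/(n_e·A·√(4πDt)) · exp(−(x−vt)²/(4Dt)), with n_e·A the pore (flow) area.
Plume center vt = 1.7 × 200 = 340 m, so the well at 320 m is 20 m upgradient of the peak.
√(4πDt) = 54.92 m, giving peak height M/(n_e·A·√(4πDt)) = 170/(0.30 × 87 × 54.92) = 0.1186 kg/m³.
(x−vt)²/(4Dt) = (-20)²/(4 × 1.2 × 200) = 0.4167; exp(−0.4167) = 0.6592.
C = 0.1186 × 0.6592 = 0.0782 kg/m³.

0.0782 kg/m³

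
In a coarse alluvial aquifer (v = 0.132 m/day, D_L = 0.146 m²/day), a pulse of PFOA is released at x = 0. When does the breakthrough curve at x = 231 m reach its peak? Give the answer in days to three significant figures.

1740 days

For the 1D instantaneous-source solution, setting ∂C/∂t = 0 at fixed x gives v²t² + 2Dt − x² = 0, so t = (√(D² + v²x²) − D)/v².
√(D² + v²x²) = √(0.146² + 0.132² × 231²) = 30.49; v² = 0.017424.
t = (30.49 − 0.146)/0.017424 = 1740 days (vs. the pure-advection estimate x/v = 1750 d).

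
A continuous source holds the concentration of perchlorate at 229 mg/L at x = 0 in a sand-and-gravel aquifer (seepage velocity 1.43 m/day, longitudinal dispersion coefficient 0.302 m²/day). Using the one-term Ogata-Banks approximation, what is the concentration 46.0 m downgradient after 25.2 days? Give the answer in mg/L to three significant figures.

1.22 mg/L

For a continuous step input, C/C₀ ≈ ½·erfc((x−vt)/(2√(Dt))).
vt = 1.43 × 25.2 = 36.036 m and 2√(Dt) = 2√(0.302 × 25.2) = 5.517 m.
Argument (x−vt)/(2√(Dt)) = (46.0 − 36.036)/5.517 = 1.806; ½·erfc(1.806) = 0.005324.
C = 229 × 0.005324 = 1.22 mg/L.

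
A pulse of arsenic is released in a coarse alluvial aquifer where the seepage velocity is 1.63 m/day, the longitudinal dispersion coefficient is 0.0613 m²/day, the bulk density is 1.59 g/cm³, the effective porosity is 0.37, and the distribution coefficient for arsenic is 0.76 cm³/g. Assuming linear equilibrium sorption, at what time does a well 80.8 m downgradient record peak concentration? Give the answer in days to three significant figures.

211 days

Retardation factor R = 1 + ρ_b·K_d/n = 1 + 1.59 × 0.76/0.37 = 4.266.
Sorption retards both mechanisms: v_R = v/R = 0.3821 m/day, D_R = D/R = 0.01437 m²/day.
Peak time from v_R²t² + 2D_R t − x² = 0: t = (√(D_R² + v_R²x²) − D_R)/v_R².
√(D_R² + v_R²x²) = √(0.01437² + 0.3821² × 80.8²) = 30.87; v_R² = 0.1460.
t = (30.87 − 0.01437)/0.1460 = 211 days.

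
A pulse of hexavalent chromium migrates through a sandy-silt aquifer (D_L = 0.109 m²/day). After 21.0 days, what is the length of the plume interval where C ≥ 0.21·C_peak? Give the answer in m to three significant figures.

The plume is Gaussian with σ = √(2Dt) = √(2 × 0.109 × 21.0) = 2.140 m.
C/C_peak = exp(−Δx²/(2σ²)) = 0.21 ⇒ Δx = σ·√(−2 ln 0.21) = 2.140 × 1.767 = 3.781 m.
Width = 2Δx = 7.56 m.

7.56 m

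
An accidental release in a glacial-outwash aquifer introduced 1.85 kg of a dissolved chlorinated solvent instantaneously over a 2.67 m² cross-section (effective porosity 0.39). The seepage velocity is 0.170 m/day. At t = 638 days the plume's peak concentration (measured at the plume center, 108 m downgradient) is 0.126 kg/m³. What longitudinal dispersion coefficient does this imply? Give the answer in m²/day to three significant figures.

0.0248 m²/day

At the plume center C_max = M/(n_e·A·√(4πDt)), so D = M²/(4πt·(n_e·A·C_max)²).
n_e·A·C_max = 0.39 × 2.67 × 0.126 = 0.1312 kg/m.
D = 1.85²/(4π × 638 × 0.1312²) = 0.0248 m²/day.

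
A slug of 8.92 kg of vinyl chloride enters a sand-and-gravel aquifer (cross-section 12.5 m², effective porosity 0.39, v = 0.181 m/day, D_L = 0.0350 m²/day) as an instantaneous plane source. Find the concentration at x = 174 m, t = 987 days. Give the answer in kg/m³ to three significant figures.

For an instantaneous plane source, C(x,t) = M/(n_e·A·√(4πDt)) · exp(−(x−vt)²/(4Dt)), with n_e·A the pore (flow) area.
Plume center vt = 0.181 × 987 = 178.647 m, so the well at 174 m is 4.647 m upgradient of the peak.
√(4πDt) = 20.84 m, giving peak height M/(n_e·A·√(4πDt)) = 8.92/(0.39 × 12.5 × 20.84) = 0.08780 kg/m³.
(x−vt)²/(4Dt) = (-4.647)²/(4 × 0.0350 × 987) = 0.1563; exp(−0.1563) = 0.8553.
C = 0.08780 × 0.8553 = 0.0751 kg/m³.

0.0751 kg/m³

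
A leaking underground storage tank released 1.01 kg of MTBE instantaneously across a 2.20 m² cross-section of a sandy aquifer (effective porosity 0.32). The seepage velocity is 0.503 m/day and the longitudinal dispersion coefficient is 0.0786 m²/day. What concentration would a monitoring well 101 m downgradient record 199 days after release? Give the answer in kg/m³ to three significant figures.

0.101 kg/m³

For an instantaneous plane source, C(x,t) = M/(n_e·A·√(4πDt)) · exp(−(x−vt)²/(4Dt)), with n_e·A the pore (flow) area.
Plume center vt = 0.503 × 199 = 100.097 m, so the well at 101 m is 0.903 m downgradient of the peak.
√(4πDt) = 14.02 m, giving peak height M/(n_e·A·√(4πDt)) = 1.01/(0.32 × 2.20 × 14.02) = 0.1023 kg/m³.
(x−vt)²/(4Dt) = (0.903)²/(4 × 0.0786 × 199) = 0.01303; exp(−0.01303) = 0.9871.
C = 0.1023 × 0.9871 = 0.101 kg/m³.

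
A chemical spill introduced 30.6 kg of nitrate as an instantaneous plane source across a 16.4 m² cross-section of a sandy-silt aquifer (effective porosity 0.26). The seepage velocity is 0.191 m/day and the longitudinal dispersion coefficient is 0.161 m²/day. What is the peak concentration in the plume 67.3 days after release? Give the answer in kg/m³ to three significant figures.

The peak of an instantaneous 1D plume sits at x = vt; there the Gaussian factor is 1 and C_max = M/(n_e·A·√(4πDt)), where n_e·A is the pore area the mass is dissolved in.
√(4πDt) = √(4π × 0.161 × 67.3) = 11.67 m, so C_max = 30.6/(0.26 × 16.4 × 11.67) = 0.615 kg/m³.

0.615 kg/m³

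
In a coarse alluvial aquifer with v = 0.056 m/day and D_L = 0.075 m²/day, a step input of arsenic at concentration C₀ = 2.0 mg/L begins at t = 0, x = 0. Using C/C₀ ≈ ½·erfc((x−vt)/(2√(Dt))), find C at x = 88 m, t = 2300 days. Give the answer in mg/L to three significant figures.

For a continuous step input, C/C₀ ≈ ½·erfc((x−vt)/(2√(Dt))).
vt = 0.056 × 2300 = 128.8 m and 2√(Dt) = 2√(0.075 × 2300) = 26.27 m.
Argument (x−vt)/(2√(Dt)) = (88 − 128.8)/26.27 = -1.553; ½·erfc(-1.553) = 0.9860.
C = 2.0 × 0.9860 = 1.97 mg/L.

1.97 mg/L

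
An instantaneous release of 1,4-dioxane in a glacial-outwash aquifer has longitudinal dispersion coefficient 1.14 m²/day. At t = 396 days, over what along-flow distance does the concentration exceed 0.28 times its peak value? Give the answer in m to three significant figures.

The plume is Gaussian with σ = √(2Dt) = √(2 × 1.14 × 396) = 30.05 m.
C/C_peak = exp(−Δx²/(2σ²)) = 0.28 ⇒ Δx = σ·√(−2 ln 0.28) = 30.05 × 1.596 = 47.96 m.
Width = 2Δx = 95.9 m.

95.9 m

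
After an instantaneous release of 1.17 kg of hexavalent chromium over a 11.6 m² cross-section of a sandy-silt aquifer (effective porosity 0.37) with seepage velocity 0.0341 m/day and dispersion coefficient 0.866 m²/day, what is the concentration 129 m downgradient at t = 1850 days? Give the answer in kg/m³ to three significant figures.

For an instantaneous plane source, C(x,t) = M/(n_e·A·√(4πDt)) · exp(−(x−vt)²/(4Dt)), with n_e·A the pore (flow) area.
Plume center vt = 0.0341 × 1850 = 63.085 m, so the well at 129 m is 65.915 m downgradient of the peak.
√(4πDt) = 141.9 m, giving peak height M/(n_e·A·√(4πDt)) = 1.17/(0.37 × 11.6 × 141.9) = 0.001921 kg/m³.
(x−vt)²/(4Dt) = (65.915)²/(4 × 0.866 × 1850) = 0.6780; exp(−0.6780) = 0.5076.
C = 0.001921 × 0.5076 = 0.000975 kg/m³.

0.000975 kg/m³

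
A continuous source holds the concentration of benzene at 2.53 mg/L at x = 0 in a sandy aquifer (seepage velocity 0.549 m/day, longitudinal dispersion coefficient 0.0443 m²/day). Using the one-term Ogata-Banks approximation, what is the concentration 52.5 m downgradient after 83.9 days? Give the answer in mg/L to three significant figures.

For a continuous step input, C/C₀ ≈ ½·erfc((x−vt)/(2√(Dt))).
vt = 0.549 × 83.9 = 46.0611 m and 2√(Dt) = 2√(0.0443 × 83.9) = 3.856 m.
Argument (x−vt)/(2√(Dt)) = (52.5 − 46.0611)/3.856 = 1.670; ½·erfc(1.670) = 0.009095.
C = 2.53 × 0.009095 = 0.0230 mg/L.

0.0230 mg/L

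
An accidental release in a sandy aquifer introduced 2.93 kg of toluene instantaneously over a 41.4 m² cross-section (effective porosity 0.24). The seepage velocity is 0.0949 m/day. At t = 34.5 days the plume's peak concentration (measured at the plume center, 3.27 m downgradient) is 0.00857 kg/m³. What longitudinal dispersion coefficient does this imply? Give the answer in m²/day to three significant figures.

At the plume center C_max = M/(n_e·A·√(4πDt)), so D = M²/(4πt·(n_e·A·C_max)²).
n_e·A·C_max = 0.24 × 41.4 × 0.00857 = 0.08515 kg/m.
D = 2.93²/(4π × 34.5 × 0.08515²) = 2.73 m²/day.

2.73 m²/day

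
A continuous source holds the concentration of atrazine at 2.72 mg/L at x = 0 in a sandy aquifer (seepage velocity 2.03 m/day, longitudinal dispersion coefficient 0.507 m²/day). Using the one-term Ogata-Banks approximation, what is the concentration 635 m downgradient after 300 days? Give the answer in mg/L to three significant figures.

0.185 mg/L

For a continuous step input, C/C₀ ≈ ½·erfc((x−vt)/(2√(Dt))).
vt = 2.03 × 300 = 609 m and 2√(Dt) = 2√(0.507 × 300) = 24.67 m.
Argument (x−vt)/(2√(Dt)) = (635 − 609)/24.67 = 1.054; ½·erfc(1.054) = 0.06804.
C = 2.72 × 0.06804 = 0.185 mg/L.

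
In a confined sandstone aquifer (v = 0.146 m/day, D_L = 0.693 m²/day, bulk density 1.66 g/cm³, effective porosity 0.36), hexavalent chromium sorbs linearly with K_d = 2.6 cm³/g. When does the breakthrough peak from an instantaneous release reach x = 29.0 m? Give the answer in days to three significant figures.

2190 days

Retardation factor R = 1 + ρ_b·K_d/n = 1 + 1.66 × 2.6/0.36 = 12.99.
Sorption retards both mechanisms: v_R = v/R = 0.01124 m/day, D_R = D/R = 0.05335 m²/day.
Peak time from v_R²t² + 2D_R t − x² = 0: t = (√(D_R² + v_R²x²) − D_R)/v_R².
√(D_R² + v_R²x²) = √(0.05335² + 0.01124² × 29.0²) = 0.3303; v_R² = 0.0001263.
t = (0.3303 − 0.05335)/0.0001263 = 2190 days.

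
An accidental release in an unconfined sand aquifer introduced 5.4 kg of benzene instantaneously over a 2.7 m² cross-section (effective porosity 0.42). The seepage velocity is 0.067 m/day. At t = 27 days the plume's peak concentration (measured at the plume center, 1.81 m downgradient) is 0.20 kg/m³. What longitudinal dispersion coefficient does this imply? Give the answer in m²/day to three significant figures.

At the plume center C_max = M/(n_e·A·√(4πDt)), so D = M²/(4πt·(n_e·A·C_max)²).
n_e·A·C_max = 0.42 × 2.7 × 0.20 = 0.2268 kg/m.
D = 5.4²/(4π × 27 × 0.2268²) = 1.67 m²/day.

1.67 m²/day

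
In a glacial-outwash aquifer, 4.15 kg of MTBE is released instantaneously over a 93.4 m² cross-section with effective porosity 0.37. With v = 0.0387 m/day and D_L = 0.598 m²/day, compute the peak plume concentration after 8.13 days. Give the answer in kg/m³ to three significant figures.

0.0154 kg/m³

The peak of an instantaneous 1D plume sits at x = vt; there the Gaussian factor is 1 and C_max = M/(n_e·A·√(4πDt)), where n_e·A is the pore area the mass is dissolved in.
√(4πDt) = √(4π × 0.598 × 8.13) = 7.816 m, so C_max = 4.15/(0.37 × 93.4 × 7.816) = 0.0154 kg/m³.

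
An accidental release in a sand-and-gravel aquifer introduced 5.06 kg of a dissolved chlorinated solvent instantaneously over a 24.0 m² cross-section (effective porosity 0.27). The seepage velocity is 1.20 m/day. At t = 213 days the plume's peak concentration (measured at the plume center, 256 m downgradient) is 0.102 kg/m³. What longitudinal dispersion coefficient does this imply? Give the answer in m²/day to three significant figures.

0.0219 m²/day

At the plume center C_max = M/(n_e·A·√(4πDt)), so D = M²/(4πt·(n_e·A·C_max)²).
n_e·A·C_max = 0.27 × 24.0 × 0.102 = 0.6610 kg/m.
D = 5.06²/(4π × 213 × 0.6610²) = 0.0219 m²/day.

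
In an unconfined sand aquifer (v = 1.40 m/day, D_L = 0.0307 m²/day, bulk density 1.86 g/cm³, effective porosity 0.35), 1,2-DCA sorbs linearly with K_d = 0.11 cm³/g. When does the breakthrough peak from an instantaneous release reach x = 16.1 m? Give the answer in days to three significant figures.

Retardation factor R = 1 + ρ_b·K_d/n = 1 + 1.86 × 0.11/0.35 = 1.585.
Sorption retards both mechanisms: v_R = v/R = 0.8833 m/day, D_R = D/R = 0.01937 m²/day.
Peak time from v_R²t² + 2D_R t − x² = 0: t = (√(D_R² + v_R²x²) − D_R)/v_R².
√(D_R² + v_R²x²) = √(0.01937² + 0.8833² × 16.1²) = 14.22; v_R² = 0.7802.
t = (14.22 − 0.01937)/0.7802 = 18.2 days.

18.2 days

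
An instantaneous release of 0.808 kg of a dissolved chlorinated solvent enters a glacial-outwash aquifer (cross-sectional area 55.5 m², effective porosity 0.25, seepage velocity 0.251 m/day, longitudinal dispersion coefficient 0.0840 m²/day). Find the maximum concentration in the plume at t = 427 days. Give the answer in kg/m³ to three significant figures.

0.00274 kg/m³

The peak of an instantaneous 1D plume sits at x = vt; there the Gaussian factor is 1 and C_max = M/(n_e·A·√(4πDt)), where n_e·A is the pore area the mass is dissolved in.
√(4πDt) = √(4π × 0.0840 × 427) = 21.23 m, so C_max = 0.808/(0.25 × 55.5 × 21.23) = 0.00274 kg/m³.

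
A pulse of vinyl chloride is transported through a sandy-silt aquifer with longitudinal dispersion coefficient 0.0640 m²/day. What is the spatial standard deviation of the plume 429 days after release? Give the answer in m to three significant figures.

7.41 m

Dispersive spreading gives a Gaussian with σ² = 2Dt; advection only shifts the center.
σ = √(2 × 0.0640 × 429) = 7.41 m.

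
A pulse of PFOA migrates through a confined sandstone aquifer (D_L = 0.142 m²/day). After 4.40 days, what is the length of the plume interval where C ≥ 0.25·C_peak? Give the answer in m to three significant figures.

The plume is Gaussian with σ = √(2Dt) = √(2 × 0.142 × 4.40) = 1.118 m.
C/C_peak = exp(−Δx²/(2σ²)) = 0.25 ⇒ Δx = σ·√(−2 ln 0.25) = 1.118 × 1.665 = 1.861 m.
Width = 2Δx = 3.72 m.

3.72 m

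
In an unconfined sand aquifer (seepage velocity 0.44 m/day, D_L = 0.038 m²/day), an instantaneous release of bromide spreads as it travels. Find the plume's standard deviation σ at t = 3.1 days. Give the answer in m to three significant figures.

0.485 m

Dispersive spreading gives a Gaussian with σ² = 2Dt; advection only shifts the center.
σ = √(2 × 0.038 × 3.1) = 0.485 m.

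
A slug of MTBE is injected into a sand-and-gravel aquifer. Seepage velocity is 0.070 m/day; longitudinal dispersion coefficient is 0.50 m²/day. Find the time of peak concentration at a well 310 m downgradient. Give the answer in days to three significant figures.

4330 days

For the 1D instantaneous-source solution, setting ∂C/∂t = 0 at fixed x gives v²t² + 2Dt − x² = 0, so t = (√(D² + v²x²) − D)/v².
√(D² + v²x²) = √(0.50² + 0.070² × 310²) = 21.71; v² = 0.0049.
t = (21.71 − 0.50)/0.0049 = 4330 days (vs. the pure-advection estimate x/v = 4430 d).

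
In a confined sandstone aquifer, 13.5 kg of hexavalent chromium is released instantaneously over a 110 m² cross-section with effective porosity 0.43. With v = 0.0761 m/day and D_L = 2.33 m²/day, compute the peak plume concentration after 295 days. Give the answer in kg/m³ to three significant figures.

0.00307 kg/m³

The peak of an instantaneous 1D plume sits at x = vt; there the Gaussian factor is 1 and C_max = M/(n_e·A·√(4πDt)), where n_e·A is the pore area the mass is dissolved in.
√(4πDt) = √(4π × 2.33 × 295) = 92.94 m, so C_max = 13.5/(0.43 × 110 × 92.94) = 0.00307 kg/m³.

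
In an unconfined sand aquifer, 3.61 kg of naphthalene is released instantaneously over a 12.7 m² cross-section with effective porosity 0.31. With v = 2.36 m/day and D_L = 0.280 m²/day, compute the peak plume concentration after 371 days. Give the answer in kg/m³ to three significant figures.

The peak of an instantaneous 1D plume sits at x = vt; there the Gaussian factor is 1 and C_max = M/(n_e·A·√(4πDt)), where n_e·A is the pore area the mass is dissolved in.
√(4πDt) = √(4π × 0.280 × 371) = 36.13 m, so C_max = 3.61/(0.31 × 12.7 × 36.13) = 0.0254 kg/m³.

0.0254 kg/m³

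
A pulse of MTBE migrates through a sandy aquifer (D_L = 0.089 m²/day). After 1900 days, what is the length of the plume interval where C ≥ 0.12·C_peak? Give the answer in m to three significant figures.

The plume is Gaussian with σ = √(2Dt) = √(2 × 0.089 × 1900) = 18.39 m.
C/C_peak = exp(−Δx²/(2σ²)) = 0.12 ⇒ Δx = σ·√(−2 ln 0.12) = 18.39 × 2.059 = 37.87 m.
Width = 2Δx = 75.7 m.

75.7 m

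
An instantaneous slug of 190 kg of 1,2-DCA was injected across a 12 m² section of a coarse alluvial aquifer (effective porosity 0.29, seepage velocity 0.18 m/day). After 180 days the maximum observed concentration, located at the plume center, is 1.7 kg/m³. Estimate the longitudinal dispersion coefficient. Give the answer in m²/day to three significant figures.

0.456 m²/day

At the plume center C_max = M/(n_e·A·√(4πDt)), so D = M²/(4πt·(n_e·A·C_max)²).
n_e·A·C_max = 0.29 × 12 × 1.7 = 5.916 kg/m.
D = 190²/(4π × 180 × 5.916²) = 0.456 m²/day.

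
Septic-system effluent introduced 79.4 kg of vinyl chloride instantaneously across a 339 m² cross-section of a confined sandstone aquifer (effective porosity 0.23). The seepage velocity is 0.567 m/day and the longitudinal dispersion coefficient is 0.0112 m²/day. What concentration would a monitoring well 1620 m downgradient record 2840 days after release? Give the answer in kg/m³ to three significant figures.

For an instantaneous plane source, C(x,t) = M/(n_e·A·√(4πDt)) · exp(−(x−vt)²/(4Dt)), with n_e·A the pore (flow) area.
Plume center vt = 0.567 × 2840 = 1610.28 m, so the well at 1620 m is 9.72 m downgradient of the peak.
√(4πDt) = 19.99 m, giving peak height M/(n_e·A·√(4πDt)) = 79.4/(0.23 × 339 × 19.99) = 0.05094 kg/m³.
(x−vt)²/(4Dt) = (9.72)²/(4 × 0.0112 × 2840) = 0.7426; exp(−0.7426) = 0.4759.
C = 0.05094 × 0.4759 = 0.0242 kg/m³.

0.0242 kg/m³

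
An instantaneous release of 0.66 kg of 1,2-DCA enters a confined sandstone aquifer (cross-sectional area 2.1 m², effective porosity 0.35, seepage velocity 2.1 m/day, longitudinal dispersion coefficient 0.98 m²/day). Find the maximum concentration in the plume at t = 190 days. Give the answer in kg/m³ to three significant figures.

The peak of an instantaneous 1D plume sits at x = vt; there the Gaussian factor is 1 and C_max = M/(n_e·A·√(4πDt)), where n_e·A is the pore area the mass is dissolved in.
√(4πDt) = √(4π × 0.98 × 190) = 48.37 m, so C_max = 0.66/(0.35 × 2.1 × 48.37) = 0.0186 kg/m³.

0.0186 kg/m³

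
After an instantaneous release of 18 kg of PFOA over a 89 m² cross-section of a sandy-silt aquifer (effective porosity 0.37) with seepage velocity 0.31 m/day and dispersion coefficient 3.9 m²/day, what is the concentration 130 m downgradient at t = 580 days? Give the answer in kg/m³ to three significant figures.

0.00246 kg/m³

For an instantaneous plane source, C(x,t) = M/(n_e·A·√(4πDt)) · exp(−(x−vt)²/(4Dt)), with n_e·A the pore (flow) area.
Plume center vt = 0.31 × 580 = 179.8 m, so the well at 130 m is 49.8 m upgradient of the peak.
√(4πDt) = 168.6 m, giving peak height M/(n_e·A·√(4πDt)) = 18/(0.37 × 89 × 168.6) = 0.003242 kg/m³.
(x−vt)²/(4Dt) = (-49.8)²/(4 × 3.9 × 580) = 0.2741; exp(−0.2741) = 0.7603.
C = 0.003242 × 0.7603 = 0.00246 kg/m³.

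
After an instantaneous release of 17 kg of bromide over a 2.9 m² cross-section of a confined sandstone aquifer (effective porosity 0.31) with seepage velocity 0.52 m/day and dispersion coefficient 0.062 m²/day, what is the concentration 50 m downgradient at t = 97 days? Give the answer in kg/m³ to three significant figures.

2.16 kg/m³

For an instantaneous plane source, C(x,t) = M/(n_e·A·√(4πDt)) · exp(−(x−vt)²/(4Dt)), with n_e·A the pore (flow) area.
Plume center vt = 0.52 × 97 = 50.44 m, so the well at 50 m is 0.44 m upgradient of the peak.
√(4πDt) = 8.693 m, giving peak height M/(n_e·A·√(4πDt)) = 17/(0.31 × 2.9 × 8.693) = 2.175 kg/m³.
(x−vt)²/(4Dt) = (-0.44)²/(4 × 0.062 × 97) = 0.008048; exp(−0.008048) = 0.9920.
C = 2.175 × 0.9920 = 2.16 kg/m³.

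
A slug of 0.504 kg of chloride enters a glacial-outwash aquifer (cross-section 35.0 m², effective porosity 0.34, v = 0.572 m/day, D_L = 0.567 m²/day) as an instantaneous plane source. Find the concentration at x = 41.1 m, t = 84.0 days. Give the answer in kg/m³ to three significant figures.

For an instantaneous plane source, C(x,t) = M/(n_e·A·√(4πDt)) · exp(−(x−vt)²/(4Dt)), with n_e·A the pore (flow) area.
Plume center vt = 0.572 × 84.0 = 48.048 m, so the well at 41.1 m is 6.948 m upgradient of the peak.
√(4πDt) = 24.46 m, giving peak height M/(n_e·A·√(4πDt)) = 0.504/(0.34 × 35.0 × 24.46) = 0.001732 kg/m³.
(x−vt)²/(4Dt) = (-6.948)²/(4 × 0.567 × 84.0) = 0.2534; exp(−0.2534) = 0.7762.
C = 0.001732 × 0.7762 = 0.00134 kg/m³.

0.00134 kg/m³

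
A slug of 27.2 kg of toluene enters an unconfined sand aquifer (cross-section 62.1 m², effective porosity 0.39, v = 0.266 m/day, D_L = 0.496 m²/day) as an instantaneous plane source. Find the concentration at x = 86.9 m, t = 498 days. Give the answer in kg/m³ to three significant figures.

For an instantaneous plane source, C(x,t) = M/(n_e·A·√(4πDt)) · exp(−(x−vt)²/(4Dt)), with n_e·A the pore (flow) area.
Plume center vt = 0.266 × 498 = 132.468 m, so the well at 86.9 m is 45.568 m upgradient of the peak.
√(4πDt) = 55.71 m, giving peak height M/(n_e·A·√(4πDt)) = 27.2/(0.39 × 62.1 × 55.71) = 0.02016 kg/m³.
(x−vt)²/(4Dt) = (-45.568)²/(4 × 0.496 × 498) = 2.102; exp(−2.102) = 0.1222.
C = 0.02016 × 0.1222 = 0.00246 kg/m³.

0.00246 kg/m³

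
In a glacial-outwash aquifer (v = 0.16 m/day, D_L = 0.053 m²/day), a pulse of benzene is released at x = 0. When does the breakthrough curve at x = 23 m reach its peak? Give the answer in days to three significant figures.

For the 1D instantaneous-source solution, setting ∂C/∂t = 0 at fixed x gives v²t² + 2Dt − x² = 0, so t = (√(D² + v²x²) − D)/v².
√(D² + v²x²) = √(0.053² + 0.16² × 23²) = 3.680; v² = 0.0256.
t = (3.680 − 0.053)/0.0256 = 142 days (vs. the pure-advection estimate x/v = 144 d).

142 days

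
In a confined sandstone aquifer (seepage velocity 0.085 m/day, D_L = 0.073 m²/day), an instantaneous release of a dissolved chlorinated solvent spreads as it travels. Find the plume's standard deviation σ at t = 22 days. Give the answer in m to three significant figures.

1.79 m

Dispersive spreading gives a Gaussian with σ² = 2Dt; advection only shifts the center.
σ = √(2 × 0.073 × 22) = 1.79 m.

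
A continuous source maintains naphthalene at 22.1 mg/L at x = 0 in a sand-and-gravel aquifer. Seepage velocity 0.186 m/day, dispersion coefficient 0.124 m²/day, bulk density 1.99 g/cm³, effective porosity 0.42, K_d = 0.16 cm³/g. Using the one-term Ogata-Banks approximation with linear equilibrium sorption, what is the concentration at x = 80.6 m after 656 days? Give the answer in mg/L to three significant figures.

Retardation factor R = 1 + ρ_b·K_d/n = 1 + 1.99 × 0.16/0.42 = 1.758.
Sorption retards both mechanisms: v_R = v/R = 0.1058 m/day, D_R = D/R = 0.07053 m²/day.
v_R·t = 0.1058 × 656 = 69.4048 m; 2√(D_R t) = 13.60 m; argument = (80.6 − 69.4048)/13.60 = 0.8232.
C = C₀ × ½·erfc(0.8232) = 22.1 × 0.1222 = 2.70 mg/L.

2.70 mg/L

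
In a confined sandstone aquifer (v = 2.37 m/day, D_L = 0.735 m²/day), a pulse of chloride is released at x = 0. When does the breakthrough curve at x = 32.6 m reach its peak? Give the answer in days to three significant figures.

For the 1D instantaneous-source solution, setting ∂C/∂t = 0 at fixed x gives v²t² + 2Dt − x² = 0, so t = (√(D² + v²x²) − D)/v².
√(D² + v²x²) = √(0.735² + 2.37² × 32.6²) = 77.27; v² = 5.6169.
t = (77.27 − 0.735)/5.6169 = 13.6 days (vs. the pure-advection estimate x/v = 13.8 d).

13.6 days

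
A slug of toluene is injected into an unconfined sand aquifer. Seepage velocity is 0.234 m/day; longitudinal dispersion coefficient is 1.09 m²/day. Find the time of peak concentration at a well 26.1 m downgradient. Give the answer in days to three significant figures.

93.4 days

For the 1D instantaneous-source solution, setting ∂C/∂t = 0 at fixed x gives v²t² + 2Dt − x² = 0, so t = (√(D² + v²x²) − D)/v².
√(D² + v²x²) = √(1.09² + 0.234² × 26.1²) = 6.204; v² = 0.054756.
t = (6.204 − 1.09)/0.054756 = 93.4 days (vs. the pure-advection estimate x/v = 112 d).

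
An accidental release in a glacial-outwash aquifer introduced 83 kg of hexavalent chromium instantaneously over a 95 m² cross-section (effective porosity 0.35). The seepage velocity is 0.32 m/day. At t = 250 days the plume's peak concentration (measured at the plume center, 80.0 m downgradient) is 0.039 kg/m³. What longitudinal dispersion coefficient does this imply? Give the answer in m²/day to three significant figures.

1.30 m²/day

At the plume center C_max = M/(n_e·A·√(4πDt)), so D = M²/(4πt·(n_e·A·C_max)²).
n_e·A·C_max = 0.35 × 95 × 0.039 = 1.297 kg/m.
D = 83²/(4π × 250 × 1.297²) = 1.30 m²/day.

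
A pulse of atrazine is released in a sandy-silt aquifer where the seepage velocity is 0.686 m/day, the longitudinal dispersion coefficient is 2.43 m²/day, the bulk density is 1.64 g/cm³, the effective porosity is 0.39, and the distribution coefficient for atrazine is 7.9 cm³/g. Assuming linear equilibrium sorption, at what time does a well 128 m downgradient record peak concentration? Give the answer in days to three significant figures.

Retardation factor R = 1 + ρ_b·K_d/n = 1 + 1.64 × 7.9/0.39 = 34.22.
Sorption retards both mechanisms: v_R = v/R = 0.02005 m/day, D_R = D/R = 0.07101 m²/day.
Peak time from v_R²t² + 2D_R t − x² = 0: t = (√(D_R² + v_R²x²) − D_R)/v_R².
√(D_R² + v_R²x²) = √(0.07101² + 0.02005² × 128²) = 2.567; v_R² = 0.0004020.
t = (2.567 − 0.07101)/0.0004020 = 6210 days.

6210 days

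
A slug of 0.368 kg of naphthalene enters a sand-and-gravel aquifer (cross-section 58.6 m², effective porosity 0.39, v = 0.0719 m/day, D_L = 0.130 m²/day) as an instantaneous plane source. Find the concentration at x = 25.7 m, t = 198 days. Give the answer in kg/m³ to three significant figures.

For an instantaneous plane source, C(x,t) = M/(n_e·A·√(4πDt)) · exp(−(x−vt)²/(4Dt)), with n_e·A the pore (flow) area.
Plume center vt = 0.0719 × 198 = 14.2362 m, so the well at 25.7 m is 11.4638 m downgradient of the peak.
√(4πDt) = 17.98 m, giving peak height M/(n_e·A·√(4πDt)) = 0.368/(0.39 × 58.6 × 17.98) = 0.0008956 kg/m³.
(x−vt)²/(4Dt) = (11.4638)²/(4 × 0.130 × 198) = 1.276; exp(−1.276) = 0.2792.
C = 0.0008956 × 0.2792 = 0.000250 kg/m³.

0.000250 kg/m³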